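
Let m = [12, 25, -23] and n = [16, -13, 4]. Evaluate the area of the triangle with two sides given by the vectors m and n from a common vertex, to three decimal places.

i: 25·4 - (-23)·(-13) = 100 - 299 = -199
j: (-23)·16 - 12·4 = -368 - 48 = -416
k: 12·(-13) - 25·16 = -156 - 400 = -556
m × n = (-199, -416, -556)
|m × n| = √((-199)² + (-416)² + (-556)²) = √521793 ≈ 722.3524
area = ½ · 722.3524 ≈ 361.176

361.176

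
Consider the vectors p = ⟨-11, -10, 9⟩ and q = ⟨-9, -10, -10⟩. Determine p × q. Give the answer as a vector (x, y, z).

(190, -191, 20)

i: (-10)·(-10) - 9·(-10) = 100 - (-90) = 190
j: 9·(-9) - (-11)·(-10) = -81 - 110 = -191
k: (-11)·(-10) - (-10)·(-9) = 110 - 90 = 20
p × q = (190, -191, 20)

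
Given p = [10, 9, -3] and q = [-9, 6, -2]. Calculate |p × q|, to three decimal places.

148.627

i: 9·(-2) - (-3)·6 = -18 - (-18) = 0
j: (-3)·(-9) - 10·(-2) = 27 - (-20) = 47
k: 10·6 - 9·(-9) = 60 - (-81) = 141
p × q = (0, 47, 141)
|p × q| = √(0² + 47² + 141²) = √22090 ≈ 148.6271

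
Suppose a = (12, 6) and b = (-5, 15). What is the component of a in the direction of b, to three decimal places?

1.897

a · b = 12·(-5) + 6·15 = -60 + 90 = 30
|b| = √(25 + 225) = √250 ≈ 15.8114
comp_b a = 30 / √250 ≈ 1.897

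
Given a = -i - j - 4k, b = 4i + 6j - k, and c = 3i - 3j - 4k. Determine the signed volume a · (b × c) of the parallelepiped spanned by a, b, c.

134

b × c:
i: 6·(-4) - (-1)·(-3) = -24 - 3 = -27
j: (-1)·3 - 4·(-4) = -3 - (-16) = 13
k: 4·(-3) - 6·3 = -12 - 18 = -30
b × c = (-27, 13, -30)
a · (b × c) = (-1)·(-27) + (-1)·13 + (-4)·(-30) = 27 - 13 + 120 = 134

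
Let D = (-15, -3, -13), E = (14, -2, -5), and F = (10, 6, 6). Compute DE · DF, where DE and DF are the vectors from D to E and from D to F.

DE = E − D = (29, 1, 8)
DF = F − D = (25, 9, 19)
DE · DF = 29·25 + 1·9 + 8·19 = 725 + 9 + 152 = 886

886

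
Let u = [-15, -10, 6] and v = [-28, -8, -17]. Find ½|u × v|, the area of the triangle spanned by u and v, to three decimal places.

i: (-10)·(-17) - 6·(-8) = 170 - (-48) = 218
j: 6·(-28) - (-15)·(-17) = -168 - 255 = -423
k: (-15)·(-8) - (-10)·(-28) = 120 - 280 = -160
u × v = (218, -423, -160)
|u × v| = √(218² + (-423)² + (-160)²) = √252053 ≈ 502.0488
area = ½ · 502.0488 ≈ 251.024

251.024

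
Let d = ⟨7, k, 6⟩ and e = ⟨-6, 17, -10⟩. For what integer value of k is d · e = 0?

6

d · e = 7·(-6) + k·17 + 6·(-10) = -102 + 17k
Set equal to 0: 17k = 102, so k = 6.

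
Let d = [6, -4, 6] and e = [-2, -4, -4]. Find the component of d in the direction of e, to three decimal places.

d · e = 6·(-2) + (-4)·(-4) + 6·(-4) = -12 + 16 - 24 = -20
|e| = √(4 + 16 + 16) = √36 ≈ 6.0000
comp_e d = -20 / √36 ≈ -3.333

-3.333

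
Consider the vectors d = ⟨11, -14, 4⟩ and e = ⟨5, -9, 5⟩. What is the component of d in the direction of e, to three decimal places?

17.561

d · e = 11·5 + (-14)·(-9) + 4·5 = 55 + 126 + 20 = 201
|e| = √(25 + 81 + 25) = √131 ≈ 11.4455
comp_e d = 201 / √131 ≈ 17.561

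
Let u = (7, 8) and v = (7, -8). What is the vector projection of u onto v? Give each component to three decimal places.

u · v = 7·7 + 8·(-8) = 49 - 64 = -15
|v|² = 49 + 64 = 113
proj_v u = (-15/113) · (7, -8) ≈ (-0.929, 1.062)

(-0.929, 1.062)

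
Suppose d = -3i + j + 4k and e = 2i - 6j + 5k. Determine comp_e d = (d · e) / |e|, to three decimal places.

d · e = (-3)·2 + 1·(-6) + 4·5 = -6 - 6 + 20 = 8
|e| = √(4 + 36 + 25) = √65 ≈ 8.0623
comp_e d = 8 / √65 ≈ 0.992

0.992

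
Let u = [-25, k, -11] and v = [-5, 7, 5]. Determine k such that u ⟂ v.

u · v = (-25)·(-5) + k·7 + (-11)·5 = 70 + 7k
Set equal to 0: 7k = -70, so k = -10.

-10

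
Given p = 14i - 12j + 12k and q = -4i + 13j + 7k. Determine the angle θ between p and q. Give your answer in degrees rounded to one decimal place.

p · q = 14·(-4) + (-12)·13 + 12·7 = -56 - 156 + 84 = -128
|p|² = 196 + 144 + 144 = 484,  |p| = √484 ≈ 22.000000
|q|² = 16 + 169 + 49 = 234,  |q| = √234 ≈ 15.297059
cos θ = -128 / (22.000000 · 15.297059) ≈ -0.38035
θ = arccos(-0.38035) ≈ 112.4°

112.4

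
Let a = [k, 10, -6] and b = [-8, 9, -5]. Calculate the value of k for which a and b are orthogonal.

a · b = k·(-8) + 10·9 + (-6)·(-5) = 120 - 8k
Set equal to 0: -8k = -120, so k = 15.

15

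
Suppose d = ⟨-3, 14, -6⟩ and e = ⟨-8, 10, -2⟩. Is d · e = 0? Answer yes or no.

no

d · e = (-3)·(-8) + 14·10 + (-6)·(-2) = 24 + 140 + 12 = 176
Nonzero, so the vectors are not orthogonal.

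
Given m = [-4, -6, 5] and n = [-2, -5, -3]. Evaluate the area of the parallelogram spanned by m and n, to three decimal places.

48.959

i: (-6)·(-3) - 5·(-5) = 18 - (-25) = 43
j: 5·(-2) - (-4)·(-3) = -10 - 12 = -22
k: (-4)·(-5) - (-6)·(-2) = 20 - 12 = 8
m × n = (43, -22, 8)
|m × n| = √(43² + (-22)² + 8²) = √2397 ≈ 48.9592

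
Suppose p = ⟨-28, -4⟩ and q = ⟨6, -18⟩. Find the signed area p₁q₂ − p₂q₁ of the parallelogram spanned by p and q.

(-28)·(-18) - (-4)·6 = 504 - (-24) = 528

528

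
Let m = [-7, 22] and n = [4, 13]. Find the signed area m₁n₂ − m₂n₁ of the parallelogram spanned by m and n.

(-7)·13 - 22·4 = -91 - 88 = -179

-179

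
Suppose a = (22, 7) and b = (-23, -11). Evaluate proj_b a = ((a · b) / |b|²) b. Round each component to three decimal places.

a · b = 22·(-23) + 7·(-11) = -506 - 77 = -583
|b|² = 529 + 121 = 650
proj_b a = (-583/650) · (-23, -11) ≈ (20.629, 9.866)

(20.629, 9.866)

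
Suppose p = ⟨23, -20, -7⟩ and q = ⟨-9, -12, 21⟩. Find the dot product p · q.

p · q = 23·(-9) + (-20)·(-12) + (-7)·21 = -207 + 240 - 147 = -114

-114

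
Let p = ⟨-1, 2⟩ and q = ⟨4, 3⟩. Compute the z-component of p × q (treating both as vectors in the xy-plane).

-11

(-1)·3 - 2·4 = -3 - 8 = -11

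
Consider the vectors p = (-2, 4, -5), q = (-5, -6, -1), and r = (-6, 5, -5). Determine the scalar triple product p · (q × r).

q × r:
i: (-6)·(-5) - (-1)·5 = 30 - (-5) = 35
j: (-1)·(-6) - (-5)·(-5) = 6 - 25 = -19
k: (-5)·5 - (-6)·(-6) = -25 - 36 = -61
q × r = (35, -19, -61)
p · (q × r) = (-2)·35 + 4·(-19) + (-5)·(-61) = -70 - 76 + 305 = 159

159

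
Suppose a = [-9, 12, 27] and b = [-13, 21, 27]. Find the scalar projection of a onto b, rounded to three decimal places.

a · b = (-9)·(-13) + 12·21 + 27·27 = 117 + 252 + 729 = 1098
|b| = √(169 + 441 + 729) = √1339 ≈ 36.5923
comp_b a = 1098 / √1339 ≈ 30.006

30.006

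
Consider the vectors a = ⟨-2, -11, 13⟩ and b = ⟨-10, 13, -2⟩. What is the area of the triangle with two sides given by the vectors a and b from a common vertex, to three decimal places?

120.479

i: (-11)·(-2) - 13·13 = 22 - 169 = -147
j: 13·(-10) - (-2)·(-2) = -130 - 4 = -134
k: (-2)·13 - (-11)·(-10) = -26 - 110 = -136
a × b = (-147, -134, -136)
|a × b| = √((-147)² + (-134)² + (-136)²) = √58061 ≈ 240.9585
area = ½ · 240.9585 ≈ 120.479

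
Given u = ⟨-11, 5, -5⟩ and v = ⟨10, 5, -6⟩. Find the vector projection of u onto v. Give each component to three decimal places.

(-3.416, -1.708, 2.050)

u · v = (-11)·10 + 5·5 + (-5)·(-6) = -110 + 25 + 30 = -55
|v|² = 100 + 25 + 36 = 161
proj_v u = (-55/161) · (10, 5, -6) ≈ (-3.416, -1.708, 2.050)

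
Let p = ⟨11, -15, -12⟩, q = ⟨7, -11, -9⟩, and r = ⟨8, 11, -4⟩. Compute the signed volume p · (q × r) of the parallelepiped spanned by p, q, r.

253

q × r:
i: (-11)·(-4) - (-9)·11 = 44 - (-99) = 143
j: (-9)·8 - 7·(-4) = -72 - (-28) = -44
k: 7·11 - (-11)·8 = 77 - (-88) = 165
q × r = (143, -44, 165)
p · (q × r) = 11·143 + (-15)·(-44) + (-12)·165 = 1573 + 660 - 1980 = 253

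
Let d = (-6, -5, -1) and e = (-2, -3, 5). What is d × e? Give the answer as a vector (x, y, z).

(-28, 32, 8)

i: (-5)·5 - (-1)·(-3) = -25 - 3 = -28
j: (-1)·(-2) - (-6)·5 = 2 - (-30) = 32
k: (-6)·(-3) - (-5)·(-2) = 18 - 10 = 8
d × e = (-28, 32, 8)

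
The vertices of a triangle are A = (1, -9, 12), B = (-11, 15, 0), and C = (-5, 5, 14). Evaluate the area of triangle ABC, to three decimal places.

AB = (-12, 24, -12),  AC = (-6, 14, 2)
i: 24·2 - (-12)·14 = 48 - (-168) = 216
j: (-12)·(-6) - (-12)·2 = 72 - (-24) = 96
k: (-12)·14 - 24·(-6) = -168 - (-144) = -24
AB × AC = (216, 96, -24)
|AB × AC| = √56448 ≈ 237.5879
area = ½ · 237.5879 ≈ 118.794

118.794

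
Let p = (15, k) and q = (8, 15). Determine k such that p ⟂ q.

p · q = 15·8 + k·15 = 120 + 15k
Set equal to 0: 15k = -120, so k = -8.

-8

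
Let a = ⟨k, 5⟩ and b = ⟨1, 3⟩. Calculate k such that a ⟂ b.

a · b = k·1 + 5·3 = 15 + 1k
Set equal to 0: 1k = -15, so k = -15.

-15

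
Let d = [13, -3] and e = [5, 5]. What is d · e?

50

d · e = 13·5 + (-3)·5 = 65 - 15 = 50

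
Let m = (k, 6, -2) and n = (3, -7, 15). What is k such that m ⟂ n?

m · n = k·3 + 6·(-7) + (-2)·15 = -72 + 3k
Set equal to 0: 3k = 72, so k = 24.

24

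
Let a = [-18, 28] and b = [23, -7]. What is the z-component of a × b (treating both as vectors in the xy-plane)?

(-18)·(-7) - 28·23 = 126 - 644 = -518

-518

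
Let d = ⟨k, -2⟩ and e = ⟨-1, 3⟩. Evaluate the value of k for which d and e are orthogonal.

-6

d · e = k·(-1) + (-2)·3 = -6 - 1k
Set equal to 0: -1k = 6, so k = -6.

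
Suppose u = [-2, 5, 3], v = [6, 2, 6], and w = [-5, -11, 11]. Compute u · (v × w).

v × w:
i: 2·11 - 6·(-11) = 22 - (-66) = 88
j: 6·(-5) - 6·11 = -30 - 66 = -96
k: 6·(-11) - 2·(-5) = -66 - (-10) = -56
v × w = (88, -96, -56)
u · (v × w) = (-2)·88 + 5·(-96) + 3·(-56) = -176 - 480 - 168 = -824

-824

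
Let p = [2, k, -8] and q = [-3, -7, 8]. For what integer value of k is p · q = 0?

p · q = 2·(-3) + k·(-7) + (-8)·8 = -70 - 7k
Set equal to 0: -7k = 70, so k = -10.

-10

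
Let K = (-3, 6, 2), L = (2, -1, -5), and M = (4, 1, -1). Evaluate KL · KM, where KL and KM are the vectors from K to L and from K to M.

KL = L − K = (5, -7, -7)
KM = M − K = (7, -5, -3)
KL · KM = 5·7 + (-7)·(-5) + (-7)·(-3) = 35 + 35 + 21 = 91

91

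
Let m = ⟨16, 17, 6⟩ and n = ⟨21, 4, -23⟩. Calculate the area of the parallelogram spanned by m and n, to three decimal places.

i: 17·(-23) - 6·4 = -391 - 24 = -415
j: 6·21 - 16·(-23) = 126 - (-368) = 494
k: 16·4 - 17·21 = 64 - 357 = -293
m × n = (-415, 494, -293)
|m × n| = √((-415)² + 494² + (-293)²) = √502110 ≈ 708.5972

708.597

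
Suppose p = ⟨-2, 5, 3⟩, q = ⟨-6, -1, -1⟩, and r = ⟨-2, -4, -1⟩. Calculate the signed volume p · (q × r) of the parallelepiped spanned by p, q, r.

52

q × r:
i: (-1)·(-1) - (-1)·(-4) = 1 - 4 = -3
j: (-1)·(-2) - (-6)·(-1) = 2 - 6 = -4
k: (-6)·(-4) - (-1)·(-2) = 24 - 2 = 22
q × r = (-3, -4, 22)
p · (q × r) = (-2)·(-3) + 5·(-4) + 3·22 = 6 - 20 + 66 = 52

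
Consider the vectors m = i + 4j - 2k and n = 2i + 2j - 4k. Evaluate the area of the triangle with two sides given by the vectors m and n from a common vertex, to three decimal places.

6.708

i: 4·(-4) - (-2)·2 = -16 - (-4) = -12
j: (-2)·2 - 1·(-4) = -4 - (-4) = 0
k: 1·2 - 4·2 = 2 - 8 = -6
m × n = (-12, 0, -6)
|m × n| = √((-12)² + 0² + (-6)²) = √180 ≈ 13.4164
area = ½ · 13.4164 ≈ 6.708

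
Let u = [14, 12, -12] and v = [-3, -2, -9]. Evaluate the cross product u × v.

i: 12·(-9) - (-12)·(-2) = -108 - 24 = -132
j: (-12)·(-3) - 14·(-9) = 36 - (-126) = 162
k: 14·(-2) - 12·(-3) = -28 - (-36) = 8
u × v = (-132, 162, 8)

(-132, 162, 8)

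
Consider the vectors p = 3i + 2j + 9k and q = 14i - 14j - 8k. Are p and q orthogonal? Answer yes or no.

no

p · q = 3·14 + 2·(-14) + 9·(-8) = 42 - 28 - 72 = -58
Nonzero, so the vectors are not orthogonal.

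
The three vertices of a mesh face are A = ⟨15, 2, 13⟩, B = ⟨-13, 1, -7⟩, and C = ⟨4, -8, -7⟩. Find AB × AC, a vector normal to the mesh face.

(-180, -340, 269)

AB = (-28, -1, -20)
AC = (-11, -10, -20)
i: (-1)·(-20) - (-20)·(-10) = 20 - 200 = -180
j: (-20)·(-11) - (-28)·(-20) = 220 - 560 = -340
k: (-28)·(-10) - (-1)·(-11) = 280 - 11 = 269
AB × AC = (-180, -340, 269)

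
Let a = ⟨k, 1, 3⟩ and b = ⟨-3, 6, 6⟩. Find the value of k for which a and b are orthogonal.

a · b = k·(-3) + 1·6 + 3·6 = 24 - 3k
Set equal to 0: -3k = -24, so k = 8.

8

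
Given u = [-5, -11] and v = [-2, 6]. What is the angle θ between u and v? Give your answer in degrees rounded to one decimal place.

137.1

u · v = (-5)·(-2) + (-11)·6 = 10 - 66 = -56
|u|² = 25 + 121 = 146,  |u| = √146 ≈ 12.083046
|v|² = 4 + 36 = 40,  |v| = √40 ≈ 6.324555
cos θ = -56 / (12.083046 · 6.324555) ≈ -0.73279
θ = arccos(-0.73279) ≈ 137.1°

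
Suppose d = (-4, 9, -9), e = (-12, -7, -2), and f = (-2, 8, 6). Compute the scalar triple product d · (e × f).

e × f:
i: (-7)·6 - (-2)·8 = -42 - (-16) = -26
j: (-2)·(-2) - (-12)·6 = 4 - (-72) = 76
k: (-12)·8 - (-7)·(-2) = -96 - 14 = -110
e × f = (-26, 76, -110)
d · (e × f) = (-4)·(-26) + 9·76 + (-9)·(-110) = 104 + 684 + 990 = 1778

1778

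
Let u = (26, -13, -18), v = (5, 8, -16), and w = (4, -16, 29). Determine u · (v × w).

4109

v × w:
i: 8·29 - (-16)·(-16) = 232 - 256 = -24
j: (-16)·4 - 5·29 = -64 - 145 = -209
k: 5·(-16) - 8·4 = -80 - 32 = -112
v × w = (-24, -209, -112)
u · (v × w) = 26·(-24) + (-13)·(-209) + (-18)·(-112) = -624 + 2717 + 2016 = 4109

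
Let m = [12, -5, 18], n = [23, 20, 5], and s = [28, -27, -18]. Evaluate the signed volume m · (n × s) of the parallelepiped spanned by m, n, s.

n × s:
i: 20·(-18) - 5·(-27) = -360 - (-135) = -225
j: 5·28 - 23·(-18) = 140 - (-414) = 554
k: 23·(-27) - 20·28 = -621 - 560 = -1181
n × s = (-225, 554, -1181)
m · (n × s) = 12·(-225) + (-5)·554 + 18·(-1181) = -2700 - 2770 - 21258 = -26728

-26728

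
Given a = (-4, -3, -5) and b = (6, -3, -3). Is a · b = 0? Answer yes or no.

a · b = (-4)·6 + (-3)·(-3) + (-5)·(-3) = -24 + 9 + 15 = 0
Zero, so the vectors are orthogonal.

yes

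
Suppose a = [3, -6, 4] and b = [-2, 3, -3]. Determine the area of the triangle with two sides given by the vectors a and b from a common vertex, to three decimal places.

i: (-6)·(-3) - 4·3 = 18 - 12 = 6
j: 4·(-2) - 3·(-3) = -8 - (-9) = 1
k: 3·3 - (-6)·(-2) = 9 - 12 = -3
a × b = (6, 1, -3)
|a × b| = √(6² + 1² + (-3)²) = √46 ≈ 6.7823
area = ½ · 6.7823 ≈ 3.391

3.391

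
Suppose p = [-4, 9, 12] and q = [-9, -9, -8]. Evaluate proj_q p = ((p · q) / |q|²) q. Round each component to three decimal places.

(5.615, 5.615, 4.991)

p · q = (-4)·(-9) + 9·(-9) + 12·(-8) = 36 - 81 - 96 = -141
|q|² = 81 + 81 + 64 = 226
proj_q p = (-141/226) · (-9, -9, -8) ≈ (5.615, 5.615, 4.991)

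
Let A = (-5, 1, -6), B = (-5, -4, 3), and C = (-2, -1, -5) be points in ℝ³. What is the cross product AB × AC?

(13, 27, 15)

AB = (0, -5, 9)
AC = (3, -2, 1)
i: (-5)·1 - 9·(-2) = -5 - (-18) = 13
j: 9·3 - 0·1 = 27 - 0 = 27
k: 0·(-2) - (-5)·3 = 0 - (-15) = 15
AB × AC = (13, 27, 15)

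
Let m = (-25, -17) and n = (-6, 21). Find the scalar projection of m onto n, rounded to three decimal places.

m · n = (-25)·(-6) + (-17)·21 = 150 - 357 = -207
|n| = √(36 + 441) = √477 ≈ 21.8403
comp_n m = -207 / √477 ≈ -9.478

-9.478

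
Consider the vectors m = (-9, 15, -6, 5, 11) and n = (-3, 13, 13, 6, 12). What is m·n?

306

m · n = (-9)·(-3) + 15·13 + (-6)·13 + 5·6 + 11·12 = 27 + 195 - 78 + 30 + 132 = 306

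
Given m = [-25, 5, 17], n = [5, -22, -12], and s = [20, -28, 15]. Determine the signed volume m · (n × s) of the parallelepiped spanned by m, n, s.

n × s:
i: (-22)·15 - (-12)·(-28) = -330 - 336 = -666
j: (-12)·20 - 5·15 = -240 - 75 = -315
k: 5·(-28) - (-22)·20 = -140 - (-440) = 300
n × s = (-666, -315, 300)
m · (n × s) = (-25)·(-666) + 5·(-315) + 17·300 = 16650 - 1575 + 5100 = 20175

20175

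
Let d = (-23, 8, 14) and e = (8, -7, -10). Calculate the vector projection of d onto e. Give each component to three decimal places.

(-14.272, 12.488, 17.840)

d · e = (-23)·8 + 8·(-7) + 14·(-10) = -184 - 56 - 140 = -380
|e|² = 64 + 49 + 100 = 213
proj_e d = (-380/213) · (8, -7, -10) ≈ (-14.272, 12.488, 17.840)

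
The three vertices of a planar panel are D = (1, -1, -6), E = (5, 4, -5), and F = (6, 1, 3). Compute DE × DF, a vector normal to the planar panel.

DE = (4, 5, 1)
DF = (5, 2, 9)
i: 5·9 - 1·2 = 45 - 2 = 43
j: 1·5 - 4·9 = 5 - 36 = -31
k: 4·2 - 5·5 = 8 - 25 = -17
DE × DF = (43, -31, -17)

(43, -31, -17)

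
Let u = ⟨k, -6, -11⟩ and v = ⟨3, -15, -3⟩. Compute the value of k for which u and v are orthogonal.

u · v = k·3 + (-6)·(-15) + (-11)·(-3) = 123 + 3k
Set equal to 0: 3k = -123, so k = -41.

-41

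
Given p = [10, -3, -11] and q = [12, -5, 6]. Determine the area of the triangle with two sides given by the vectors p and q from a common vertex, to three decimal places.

102.943

i: (-3)·6 - (-11)·(-5) = -18 - 55 = -73
j: (-11)·12 - 10·6 = -132 - 60 = -192
k: 10·(-5) - (-3)·12 = -50 - (-36) = -14
p × q = (-73, -192, -14)
|p × q| = √((-73)² + (-192)² + (-14)²) = √42389 ≈ 205.8859
area = ½ · 205.8859 ≈ 102.943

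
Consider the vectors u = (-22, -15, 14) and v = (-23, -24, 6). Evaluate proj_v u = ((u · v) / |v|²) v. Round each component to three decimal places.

(-19.150, -19.982, 4.996)

u · v = (-22)·(-23) + (-15)·(-24) + 14·6 = 506 + 360 + 84 = 950
|v|² = 529 + 576 + 36 = 1141
proj_v u = (950/1141) · (-23, -24, 6) ≈ (-19.150, -19.982, 4.996)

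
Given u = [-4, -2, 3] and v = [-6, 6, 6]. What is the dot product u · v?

u · v = (-4)·(-6) + (-2)·6 + 3·6 = 24 - 12 + 18 = 30

30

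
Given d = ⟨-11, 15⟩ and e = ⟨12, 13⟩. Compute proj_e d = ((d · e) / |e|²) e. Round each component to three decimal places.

d · e = (-11)·12 + 15·13 = -132 + 195 = 63
|e|² = 144 + 169 = 313
proj_e d = (63/313) · (12, 13) ≈ (2.415, 2.617)

(2.415, 2.617)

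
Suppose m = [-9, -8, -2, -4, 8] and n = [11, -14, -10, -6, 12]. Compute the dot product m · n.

m · n = (-9)·11 + (-8)·(-14) + (-2)·(-10) + (-4)·(-6) + 8·12 = -99 + 112 + 20 + 24 + 96 = 153

153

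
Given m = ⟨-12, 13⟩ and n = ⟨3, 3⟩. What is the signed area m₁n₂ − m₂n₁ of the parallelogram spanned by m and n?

(-12)·3 - 13·3 = -36 - 39 = -75

-75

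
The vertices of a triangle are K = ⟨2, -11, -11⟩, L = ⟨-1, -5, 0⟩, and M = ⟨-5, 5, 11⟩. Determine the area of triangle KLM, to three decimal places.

22.875

KL = (-3, 6, 11),  KM = (-7, 16, 22)
i: 6·22 - 11·16 = 132 - 176 = -44
j: 11·(-7) - (-3)·22 = -77 - (-66) = -11
k: (-3)·16 - 6·(-7) = -48 - (-42) = -6
KL × KM = (-44, -11, -6)
|KL × KM| = √2093 ≈ 45.7493
area = ½ · 45.7493 ≈ 22.875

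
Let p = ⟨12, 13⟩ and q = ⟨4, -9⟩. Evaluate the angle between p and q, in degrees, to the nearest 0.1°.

113.3

p · q = 12·4 + 13·(-9) = 48 - 117 = -69
|p|² = 144 + 169 = 313,  |p| = √313 ≈ 17.691806
|q|² = 16 + 81 = 97,  |q| = √97 ≈ 9.848858
cos θ = -69 / (17.691806 · 9.848858) ≈ -0.39600
θ = arccos(-0.39600) ≈ 113.3°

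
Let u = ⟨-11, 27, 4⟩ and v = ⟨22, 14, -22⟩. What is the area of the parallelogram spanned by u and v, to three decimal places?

i: 27·(-22) - 4·14 = -594 - 56 = -650
j: 4·22 - (-11)·(-22) = 88 - 242 = -154
k: (-11)·14 - 27·22 = -154 - 594 = -748
u × v = (-650, -154, -748)
|u × v| = √((-650)² + (-154)² + (-748)²) = √1005720 ≈ 1002.8559

1002.856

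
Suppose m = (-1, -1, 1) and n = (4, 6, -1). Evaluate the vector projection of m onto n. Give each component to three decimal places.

m · n = (-1)·4 + (-1)·6 + 1·(-1) = -4 - 6 - 1 = -11
|n|² = 16 + 36 + 1 = 53
proj_n m = (-11/53) · (4, 6, -1) ≈ (-0.830, -1.245, 0.208)

(-0.830, -1.245, 0.208)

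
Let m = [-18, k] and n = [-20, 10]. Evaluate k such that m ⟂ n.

m · n = (-18)·(-20) + k·10 = 360 + 10k
Set equal to 0: 10k = -360, so k = -36.

-36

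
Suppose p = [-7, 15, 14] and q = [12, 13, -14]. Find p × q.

i: 15·(-14) - 14·13 = -210 - 182 = -392
j: 14·12 - (-7)·(-14) = 168 - 98 = 70
k: (-7)·13 - 15·12 = -91 - 180 = -271
p × q = (-392, 70, -271)

(-392, 70, -271)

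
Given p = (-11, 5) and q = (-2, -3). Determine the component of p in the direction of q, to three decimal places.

1.941

p · q = (-11)·(-2) + 5·(-3) = 22 - 15 = 7
|q| = √(4 + 9) = √13 ≈ 3.6056
comp_q p = 7 / √13 ≈ 1.941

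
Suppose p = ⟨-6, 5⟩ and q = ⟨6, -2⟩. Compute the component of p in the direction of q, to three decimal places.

-7.273

p · q = (-6)·6 + 5·(-2) = -36 - 10 = -46
|q| = √(36 + 4) = √40 ≈ 6.3246
comp_q p = -46 / √40 ≈ -7.273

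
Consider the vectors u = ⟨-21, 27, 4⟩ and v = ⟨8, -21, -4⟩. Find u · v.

u · v = (-21)·8 + 27·(-21) + 4·(-4) = -168 - 567 - 16 = -751

-751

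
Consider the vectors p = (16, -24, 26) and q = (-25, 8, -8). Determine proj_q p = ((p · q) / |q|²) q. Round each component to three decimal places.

(26.560, -8.499, 8.499)

p · q = 16·(-25) + (-24)·8 + 26·(-8) = -400 - 192 - 208 = -800
|q|² = 625 + 64 + 64 = 753
proj_q p = (-800/753) · (-25, 8, -8) ≈ (26.560, -8.499, 8.499)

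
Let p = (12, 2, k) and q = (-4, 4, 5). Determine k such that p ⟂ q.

p · q = 12·(-4) + 2·4 + k·5 = -40 + 5k
Set equal to 0: 5k = 40, so k = 8.

8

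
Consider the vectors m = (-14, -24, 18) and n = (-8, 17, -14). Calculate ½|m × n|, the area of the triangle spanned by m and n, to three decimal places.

i: (-24)·(-14) - 18·17 = 336 - 306 = 30
j: 18·(-8) - (-14)·(-14) = -144 - 196 = -340
k: (-14)·17 - (-24)·(-8) = -238 - 192 = -430
m × n = (30, -340, -430)
|m × n| = √(30² + (-340)² + (-430)²) = √301400 ≈ 548.9991
area = ½ · 548.9991 ≈ 274.500

274.500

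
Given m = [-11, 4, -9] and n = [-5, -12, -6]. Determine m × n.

(-132, -21, 152)

i: 4·(-6) - (-9)·(-12) = -24 - 108 = -132
j: (-9)·(-5) - (-11)·(-6) = 45 - 66 = -21
k: (-11)·(-12) - 4·(-5) = 132 - (-20) = 152
m × n = (-132, -21, 152)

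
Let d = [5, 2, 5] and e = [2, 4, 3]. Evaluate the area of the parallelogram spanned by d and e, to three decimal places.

21.840

i: 2·3 - 5·4 = 6 - 20 = -14
j: 5·2 - 5·3 = 10 - 15 = -5
k: 5·4 - 2·2 = 20 - 4 = 16
d × e = (-14, -5, 16)
|d × e| = √((-14)² + (-5)² + 16²) = √477 ≈ 21.8403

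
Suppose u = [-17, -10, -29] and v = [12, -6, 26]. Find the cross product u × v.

(-434, 94, 222)

i: (-10)·26 - (-29)·(-6) = -260 - 174 = -434
j: (-29)·12 - (-17)·26 = -348 - (-442) = 94
k: (-17)·(-6) - (-10)·12 = 102 - (-120) = 222
u × v = (-434, 94, 222)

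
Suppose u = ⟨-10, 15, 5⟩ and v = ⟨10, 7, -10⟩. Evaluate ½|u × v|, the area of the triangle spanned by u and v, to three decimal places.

145.881

i: 15·(-10) - 5·7 = -150 - 35 = -185
j: 5·10 - (-10)·(-10) = 50 - 100 = -50
k: (-10)·7 - 15·10 = -70 - 150 = -220
u × v = (-185, -50, -220)
|u × v| = √((-185)² + (-50)² + (-220)²) = √85125 ≈ 291.7619
area = ½ · 291.7619 ≈ 145.881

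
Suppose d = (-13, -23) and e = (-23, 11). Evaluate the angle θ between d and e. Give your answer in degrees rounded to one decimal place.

d · e = (-13)·(-23) + (-23)·11 = 299 - 253 = 46
|d|² = 169 + 529 = 698,  |d| = √698 ≈ 26.419690
|e|² = 529 + 121 = 650,  |e| = √650 ≈ 25.495098
cos θ = 46 / (26.419690 · 25.495098) ≈ 0.06829
θ = arccos(0.06829) ≈ 86.1°

86.1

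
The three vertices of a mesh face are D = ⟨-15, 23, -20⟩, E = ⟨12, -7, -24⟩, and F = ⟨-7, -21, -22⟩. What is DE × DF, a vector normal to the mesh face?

(-116, 22, -948)

DE = (27, -30, -4)
DF = (8, -44, -2)
i: (-30)·(-2) - (-4)·(-44) = 60 - 176 = -116
j: (-4)·8 - 27·(-2) = -32 - (-54) = 22
k: 27·(-44) - (-30)·8 = -1188 - (-240) = -948
DE × DF = (-116, 22, -948)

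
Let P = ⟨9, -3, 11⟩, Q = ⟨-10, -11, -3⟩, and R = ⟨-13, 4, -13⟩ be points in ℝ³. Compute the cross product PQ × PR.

(290, -148, -309)

PQ = (-19, -8, -14)
PR = (-22, 7, -24)
i: (-8)·(-24) - (-14)·7 = 192 - (-98) = 290
j: (-14)·(-22) - (-19)·(-24) = 308 - 456 = -148
k: (-19)·7 - (-8)·(-22) = -133 - 176 = -309
PQ × PR = (290, -148, -309)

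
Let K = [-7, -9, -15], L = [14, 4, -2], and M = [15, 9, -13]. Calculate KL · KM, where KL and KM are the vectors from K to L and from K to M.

722

KL = L − K = (21, 13, 13)
KM = M − K = (22, 18, 2)
KL · KM = 21·22 + 13·18 + 13·2 = 462 + 234 + 26 = 722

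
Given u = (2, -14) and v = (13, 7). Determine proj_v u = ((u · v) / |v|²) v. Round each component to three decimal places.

(-4.294, -2.312)

u · v = 2·13 + (-14)·7 = 26 - 98 = -72
|v|² = 169 + 49 = 218
proj_v u = (-72/218) · (13, 7) ≈ (-4.294, -2.312)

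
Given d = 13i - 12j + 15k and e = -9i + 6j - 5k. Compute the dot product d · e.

d · e = 13·(-9) + (-12)·6 + 15·(-5) = -117 - 72 - 75 = -264

-264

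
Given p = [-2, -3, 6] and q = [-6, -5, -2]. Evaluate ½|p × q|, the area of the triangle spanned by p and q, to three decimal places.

27.203

i: (-3)·(-2) - 6·(-5) = 6 - (-30) = 36
j: 6·(-6) - (-2)·(-2) = -36 - 4 = -40
k: (-2)·(-5) - (-3)·(-6) = 10 - 18 = -8
p × q = (36, -40, -8)
|p × q| = √(36² + (-40)² + (-8)²) = √2960 ≈ 54.4059
area = ½ · 54.4059 ≈ 27.203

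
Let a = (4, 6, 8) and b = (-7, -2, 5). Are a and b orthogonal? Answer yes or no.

a · b = 4·(-7) + 6·(-2) + 8·5 = -28 - 12 + 40 = 0
Zero, so the vectors are orthogonal.

yes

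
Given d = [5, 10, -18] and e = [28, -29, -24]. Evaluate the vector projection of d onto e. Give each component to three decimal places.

(3.587, -3.716, -3.075)

d · e = 5·28 + 10·(-29) + (-18)·(-24) = 140 - 290 + 432 = 282
|e|² = 784 + 841 + 576 = 2201
proj_e d = (282/2201) · (28, -29, -24) ≈ (3.587, -3.716, -3.075)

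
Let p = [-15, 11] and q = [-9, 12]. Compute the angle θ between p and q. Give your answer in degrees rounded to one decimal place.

p · q = (-15)·(-9) + 11·12 = 135 + 132 = 267
|p|² = 225 + 121 = 346,  |p| = √346 ≈ 18.601075
|q|² = 81 + 144 = 225,  |q| = √225 ≈ 15.000000
cos θ = 267 / (18.601075 · 15.000000) ≈ 0.95693
θ = arccos(0.95693) ≈ 16.9°

16.9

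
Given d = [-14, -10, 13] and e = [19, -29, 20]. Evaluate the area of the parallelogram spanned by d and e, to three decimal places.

i: (-10)·20 - 13·(-29) = -200 - (-377) = 177
j: 13·19 - (-14)·20 = 247 - (-280) = 527
k: (-14)·(-29) - (-10)·19 = 406 - (-190) = 596
d × e = (177, 527, 596)
|d × e| = √(177² + 527² + 596²) = √664274 ≈ 815.0301

815.030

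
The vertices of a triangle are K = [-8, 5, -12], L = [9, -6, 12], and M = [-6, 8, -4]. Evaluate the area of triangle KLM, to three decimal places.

KL = (17, -11, 24),  KM = (2, 3, 8)
i: (-11)·8 - 24·3 = -88 - 72 = -160
j: 24·2 - 17·8 = 48 - 136 = -88
k: 17·3 - (-11)·2 = 51 - (-22) = 73
KL × KM = (-160, -88, 73)
|KL × KM| = √38673 ≈ 196.6545
area = ½ · 196.6545 ≈ 98.327

98.327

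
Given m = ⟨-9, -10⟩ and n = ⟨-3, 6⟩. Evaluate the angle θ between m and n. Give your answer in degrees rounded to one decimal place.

111.4

m · n = (-9)·(-3) + (-10)·6 = 27 - 60 = -33
|m|² = 81 + 100 = 181,  |m| = √181 ≈ 13.453624
|n|² = 9 + 36 = 45,  |n| = √45 ≈ 6.708204
cos θ = -33 / (13.453624 · 6.708204) ≈ -0.36565
θ = arccos(-0.36565) ≈ 111.4°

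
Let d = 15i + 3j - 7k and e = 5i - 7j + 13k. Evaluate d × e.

i: 3·13 - (-7)·(-7) = 39 - 49 = -10
j: (-7)·5 - 15·13 = -35 - 195 = -230
k: 15·(-7) - 3·5 = -105 - 15 = -120
d × e = (-10, -230, -120)

(-10, -230, -120)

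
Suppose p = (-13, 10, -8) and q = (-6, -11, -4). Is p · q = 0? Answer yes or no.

yes

p · q = (-13)·(-6) + 10·(-11) + (-8)·(-4) = 78 - 110 + 32 = 0
Zero, so the vectors are orthogonal.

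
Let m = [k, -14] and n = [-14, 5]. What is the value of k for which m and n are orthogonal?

-5

m · n = k·(-14) + (-14)·5 = -70 - 14k
Set equal to 0: -14k = 70, so k = -5.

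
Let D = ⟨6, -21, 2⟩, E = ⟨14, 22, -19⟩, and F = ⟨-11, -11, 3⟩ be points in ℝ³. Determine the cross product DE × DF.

DE = (8, 43, -21)
DF = (-17, 10, 1)
i: 43·1 - (-21)·10 = 43 - (-210) = 253
j: (-21)·(-17) - 8·1 = 357 - 8 = 349
k: 8·10 - 43·(-17) = 80 - (-731) = 811
DE × DF = (253, 349, 811)

(253, 349, 811)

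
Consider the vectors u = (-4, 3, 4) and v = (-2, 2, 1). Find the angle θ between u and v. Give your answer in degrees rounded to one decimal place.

u · v = (-4)·(-2) + 3·2 + 4·1 = 8 + 6 + 4 = 18
|u|² = 16 + 9 + 16 = 41,  |u| = √41 ≈ 6.403124
|v|² = 4 + 4 + 1 = 9,  |v| = √9 ≈ 3.000000
cos θ = 18 / (6.403124 · 3.000000) ≈ 0.93704
θ = arccos(0.93704) ≈ 20.4°

20.4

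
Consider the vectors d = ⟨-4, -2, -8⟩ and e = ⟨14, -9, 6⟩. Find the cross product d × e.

i: (-2)·6 - (-8)·(-9) = -12 - 72 = -84
j: (-8)·14 - (-4)·6 = -112 - (-24) = -88
k: (-4)·(-9) - (-2)·14 = 36 - (-28) = 64
d × e = (-84, -88, 64)

(-84, -88, 64)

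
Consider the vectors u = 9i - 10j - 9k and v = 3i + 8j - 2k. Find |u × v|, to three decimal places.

i: (-10)·(-2) - (-9)·8 = 20 - (-72) = 92
j: (-9)·3 - 9·(-2) = -27 - (-18) = -9
k: 9·8 - (-10)·3 = 72 - (-30) = 102
u × v = (92, -9, 102)
|u × v| = √(92² + (-9)² + 102²) = √18949 ≈ 137.6554

137.655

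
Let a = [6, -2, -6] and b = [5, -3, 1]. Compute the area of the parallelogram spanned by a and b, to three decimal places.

41.952

i: (-2)·1 - (-6)·(-3) = -2 - 18 = -20
j: (-6)·5 - 6·1 = -30 - 6 = -36
k: 6·(-3) - (-2)·5 = -18 - (-10) = -8
a × b = (-20, -36, -8)
|a × b| = √((-20)² + (-36)² + (-8)²) = √1760 ≈ 41.9524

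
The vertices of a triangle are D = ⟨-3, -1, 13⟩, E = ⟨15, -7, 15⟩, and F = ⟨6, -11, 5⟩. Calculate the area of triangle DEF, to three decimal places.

DE = (18, -6, 2),  DF = (9, -10, -8)
i: (-6)·(-8) - 2·(-10) = 48 - (-20) = 68
j: 2·9 - 18·(-8) = 18 - (-144) = 162
k: 18·(-10) - (-6)·9 = -180 - (-54) = -126
DE × DF = (68, 162, -126)
|DE × DF| = √46744 ≈ 216.2036
area = ½ · 216.2036 ≈ 108.102

108.102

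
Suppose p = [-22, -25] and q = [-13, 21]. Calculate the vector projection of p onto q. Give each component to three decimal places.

(5.093, -8.228)

p · q = (-22)·(-13) + (-25)·21 = 286 - 525 = -239
|q|² = 169 + 441 = 610
proj_q p = (-239/610) · (-13, 21) ≈ (5.093, -8.228)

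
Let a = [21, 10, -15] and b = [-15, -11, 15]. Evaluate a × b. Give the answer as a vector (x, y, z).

(-15, -90, -81)

i: 10·15 - (-15)·(-11) = 150 - 165 = -15
j: (-15)·(-15) - 21·15 = 225 - 315 = -90
k: 21·(-11) - 10·(-15) = -231 - (-150) = -81
a × b = (-15, -90, -81)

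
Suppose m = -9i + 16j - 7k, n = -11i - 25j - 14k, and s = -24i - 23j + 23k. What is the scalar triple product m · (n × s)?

n × s:
i: (-25)·23 - (-14)·(-23) = -575 - 322 = -897
j: (-14)·(-24) - (-11)·23 = 336 - (-253) = 589
k: (-11)·(-23) - (-25)·(-24) = 253 - 600 = -347
n × s = (-897, 589, -347)
m · (n × s) = (-9)·(-897) + 16·589 + (-7)·(-347) = 8073 + 9424 + 2429 = 19926

19926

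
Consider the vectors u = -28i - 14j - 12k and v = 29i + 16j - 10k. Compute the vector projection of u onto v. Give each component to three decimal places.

u · v = (-28)·29 + (-14)·16 + (-12)·(-10) = -812 - 224 + 120 = -916
|v|² = 841 + 256 + 100 = 1197
proj_v u = (-916/1197) · (29, 16, -10) ≈ (-22.192, -12.244, 7.652)

(-22.192, -12.244, 7.652)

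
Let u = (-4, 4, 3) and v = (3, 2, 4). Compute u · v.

u · v = (-4)·3 + 4·2 + 3·4 = -12 + 8 + 12 = 8

8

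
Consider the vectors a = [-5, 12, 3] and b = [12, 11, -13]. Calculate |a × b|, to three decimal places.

275.976

i: 12·(-13) - 3·11 = -156 - 33 = -189
j: 3·12 - (-5)·(-13) = 36 - 65 = -29
k: (-5)·11 - 12·12 = -55 - 144 = -199
a × b = (-189, -29, -199)
|a × b| = √((-189)² + (-29)² + (-199)²) = √76163 ≈ 275.9764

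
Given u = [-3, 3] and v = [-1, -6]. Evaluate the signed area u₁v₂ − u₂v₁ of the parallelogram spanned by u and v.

21

(-3)·(-6) - 3·(-1) = 18 - (-3) = 21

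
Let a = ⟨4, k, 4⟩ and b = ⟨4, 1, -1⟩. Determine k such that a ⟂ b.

-12

a · b = 4·4 + k·1 + 4·(-1) = 12 + 1k
Set equal to 0: 1k = -12, so k = -12.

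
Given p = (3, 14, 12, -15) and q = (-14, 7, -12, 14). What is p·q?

-298

p · q = 3·(-14) + 14·7 + 12·(-12) + (-15)·14 = -42 + 98 - 144 - 210 = -298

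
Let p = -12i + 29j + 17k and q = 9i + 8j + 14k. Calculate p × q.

i: 29·14 - 17·8 = 406 - 136 = 270
j: 17·9 - (-12)·14 = 153 - (-168) = 321
k: (-12)·8 - 29·9 = -96 - 261 = -357
p × q = (270, 321, -357)

(270, 321, -357)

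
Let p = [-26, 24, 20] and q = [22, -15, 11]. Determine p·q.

p · q = (-26)·22 + 24·(-15) + 20·11 = -572 - 360 + 220 = -712

-712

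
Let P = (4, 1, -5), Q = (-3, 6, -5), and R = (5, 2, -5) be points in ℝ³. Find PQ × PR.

(0, 0, -12)

PQ = (-7, 5, 0)
PR = (1, 1, 0)
i: 5·0 - 0·1 = 0 - 0 = 0
j: 0·1 - (-7)·0 = 0 - 0 = 0
k: (-7)·1 - 5·1 = -7 - 5 = -12
PQ × PR = (0, 0, -12)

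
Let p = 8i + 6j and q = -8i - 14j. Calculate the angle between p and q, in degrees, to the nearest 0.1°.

p · q = 8·(-8) + 6·(-14) = -64 - 84 = -148
|p|² = 64 + 36 = 100,  |p| = √100 ≈ 10.000000
|q|² = 64 + 196 = 260,  |q| = √260 ≈ 16.124515
cos θ = -148 / (10.000000 · 16.124515) ≈ -0.91786
θ = arccos(-0.91786) ≈ 156.6°

156.6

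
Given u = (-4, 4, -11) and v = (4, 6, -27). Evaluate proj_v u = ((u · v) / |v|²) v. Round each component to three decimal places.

(1.562, 2.343, -10.544)

u · v = (-4)·4 + 4·6 + (-11)·(-27) = -16 + 24 + 297 = 305
|v|² = 16 + 36 + 729 = 781
proj_v u = (305/781) · (4, 6, -27) ≈ (1.562, 2.343, -10.544)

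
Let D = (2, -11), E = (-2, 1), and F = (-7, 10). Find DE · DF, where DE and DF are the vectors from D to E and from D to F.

DE = E − D = (-4, 12)
DF = F − D = (-9, 21)
DE · DF = (-4)·(-9) + 12·21 = 36 + 252 = 288

288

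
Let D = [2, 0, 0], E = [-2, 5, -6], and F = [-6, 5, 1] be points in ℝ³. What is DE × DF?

DE = (-4, 5, -6)
DF = (-8, 5, 1)
i: 5·1 - (-6)·5 = 5 - (-30) = 35
j: (-6)·(-8) - (-4)·1 = 48 - (-4) = 52
k: (-4)·5 - 5·(-8) = -20 - (-40) = 20
DE × DF = (35, 52, 20)

(35, 52, 20)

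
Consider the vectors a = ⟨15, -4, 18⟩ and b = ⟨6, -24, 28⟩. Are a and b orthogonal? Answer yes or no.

a · b = 15·6 + (-4)·(-24) + 18·28 = 90 + 96 + 504 = 690
Nonzero, so the vectors are not orthogonal.

no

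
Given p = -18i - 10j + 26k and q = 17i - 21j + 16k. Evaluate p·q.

p · q = (-18)·17 + (-10)·(-21) + 26·16 = -306 + 210 + 416 = 320

320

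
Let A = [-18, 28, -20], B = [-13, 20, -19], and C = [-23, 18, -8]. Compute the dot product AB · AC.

67

AB = B − A = (5, -8, 1)
AC = C − A = (-5, -10, 12)
AB · AC = 5·(-5) + (-8)·(-10) + 1·12 = -25 + 80 + 12 = 67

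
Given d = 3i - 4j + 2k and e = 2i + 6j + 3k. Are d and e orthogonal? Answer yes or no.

d · e = 3·2 + (-4)·6 + 2·3 = 6 - 24 + 6 = -12
Nonzero, so the vectors are not orthogonal.

no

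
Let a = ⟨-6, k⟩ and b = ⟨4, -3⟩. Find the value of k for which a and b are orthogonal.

-8

a · b = (-6)·4 + k·(-3) = -24 - 3k
Set equal to 0: -3k = 24, so k = -8.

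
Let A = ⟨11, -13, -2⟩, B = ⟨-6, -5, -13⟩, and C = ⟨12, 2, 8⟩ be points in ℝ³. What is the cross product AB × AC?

AB = (-17, 8, -11)
AC = (1, 15, 10)
i: 8·10 - (-11)·15 = 80 - (-165) = 245
j: (-11)·1 - (-17)·10 = -11 - (-170) = 159
k: (-17)·15 - 8·1 = -255 - 8 = -263
AB × AC = (245, 159, -263)

(245, 159, -263)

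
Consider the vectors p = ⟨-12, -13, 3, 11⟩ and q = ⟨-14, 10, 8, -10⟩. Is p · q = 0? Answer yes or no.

p · q = (-12)·(-14) + (-13)·10 + 3·8 + 11·(-10) = 168 - 130 + 24 - 110 = -48
Nonzero, so the vectors are not orthogonal.

no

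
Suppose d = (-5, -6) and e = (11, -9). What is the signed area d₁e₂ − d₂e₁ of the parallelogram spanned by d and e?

(-5)·(-9) - (-6)·11 = 45 - (-66) = 111

111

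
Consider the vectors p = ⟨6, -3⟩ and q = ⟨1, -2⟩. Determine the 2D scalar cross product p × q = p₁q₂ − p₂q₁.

6·(-2) - (-3)·1 = -12 - (-3) = -9

-9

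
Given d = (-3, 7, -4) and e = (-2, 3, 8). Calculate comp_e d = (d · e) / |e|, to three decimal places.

-0.570

d · e = (-3)·(-2) + 7·3 + (-4)·8 = 6 + 21 - 32 = -5
|e| = √(4 + 9 + 64) = √77 ≈ 8.7750
comp_e d = -5 / √77 ≈ -0.570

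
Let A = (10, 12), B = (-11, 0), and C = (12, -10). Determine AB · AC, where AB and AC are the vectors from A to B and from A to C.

222

AB = B − A = (-21, -12)
AC = C − A = (2, -22)
AB · AC = (-21)·2 + (-12)·(-22) = -42 + 264 = 222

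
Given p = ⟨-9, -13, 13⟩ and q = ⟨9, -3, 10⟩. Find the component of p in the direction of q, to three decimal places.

6.384

p · q = (-9)·9 + (-13)·(-3) + 13·10 = -81 + 39 + 130 = 88
|q| = √(81 + 9 + 100) = √190 ≈ 13.7840
comp_q p = 88 / √190 ≈ 6.384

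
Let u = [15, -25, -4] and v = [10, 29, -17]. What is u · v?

u · v = 15·10 + (-25)·29 + (-4)·(-17) = 150 - 725 + 68 = -507

-507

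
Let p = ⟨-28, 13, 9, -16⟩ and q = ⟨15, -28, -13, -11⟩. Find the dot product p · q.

-725

p · q = (-28)·15 + 13·(-28) + 9·(-13) + (-16)·(-11) = -420 - 364 - 117 + 176 = -725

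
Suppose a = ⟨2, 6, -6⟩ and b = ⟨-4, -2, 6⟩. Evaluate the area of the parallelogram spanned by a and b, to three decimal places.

i: 6·6 - (-6)·(-2) = 36 - 12 = 24
j: (-6)·(-4) - 2·6 = 24 - 12 = 12
k: 2·(-2) - 6·(-4) = -4 - (-24) = 20
a × b = (24, 12, 20)
|a × b| = √(24² + 12² + 20²) = √1120 ≈ 33.4664

33.466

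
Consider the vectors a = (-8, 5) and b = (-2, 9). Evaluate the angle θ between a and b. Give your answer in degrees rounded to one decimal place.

a · b = (-8)·(-2) + 5·9 = 16 + 45 = 61
|a|² = 64 + 25 = 89,  |a| = √89 ≈ 9.433981
|b|² = 4 + 81 = 85,  |b| = √85 ≈ 9.219544
cos θ = 61 / (9.433981 · 9.219544) ≈ 0.70133
θ = arccos(0.70133) ≈ 45.5°

45.5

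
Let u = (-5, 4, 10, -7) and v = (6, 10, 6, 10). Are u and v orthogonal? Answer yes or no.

u · v = (-5)·6 + 4·10 + 10·6 + (-7)·10 = -30 + 40 + 60 - 70 = 0
Zero, so the vectors are orthogonal.

yes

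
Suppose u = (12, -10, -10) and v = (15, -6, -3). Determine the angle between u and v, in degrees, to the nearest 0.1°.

u · v = 12·15 + (-10)·(-6) + (-10)·(-3) = 180 + 60 + 30 = 270
|u|² = 144 + 100 + 100 = 344,  |u| = √344 ≈ 18.547237
|v|² = 225 + 36 + 9 = 270,  |v| = √270 ≈ 16.431677
cos θ = 270 / (18.547237 · 16.431677) ≈ 0.88594
θ = arccos(0.88594) ≈ 27.6°

27.6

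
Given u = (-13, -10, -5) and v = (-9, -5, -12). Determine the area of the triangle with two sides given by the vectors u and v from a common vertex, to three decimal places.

74.113

i: (-10)·(-12) - (-5)·(-5) = 120 - 25 = 95
j: (-5)·(-9) - (-13)·(-12) = 45 - 156 = -111
k: (-13)·(-5) - (-10)·(-9) = 65 - 90 = -25
u × v = (95, -111, -25)
|u × v| = √(95² + (-111)² + (-25)²) = √21971 ≈ 148.2262
area = ½ · 148.2262 ≈ 74.113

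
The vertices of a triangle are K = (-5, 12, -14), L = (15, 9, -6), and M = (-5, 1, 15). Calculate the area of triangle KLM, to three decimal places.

KL = (20, -3, 8),  KM = (0, -11, 29)
i: (-3)·29 - 8·(-11) = -87 - (-88) = 1
j: 8·0 - 20·29 = 0 - 580 = -580
k: 20·(-11) - (-3)·0 = -220 - 0 = -220
KL × KM = (1, -580, -220)
|KL × KM| = √384801 ≈ 620.3233
area = ½ · 620.3233 ≈ 310.162

310.162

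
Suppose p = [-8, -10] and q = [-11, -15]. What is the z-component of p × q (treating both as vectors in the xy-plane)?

(-8)·(-15) - (-10)·(-11) = 120 - 110 = 10

10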